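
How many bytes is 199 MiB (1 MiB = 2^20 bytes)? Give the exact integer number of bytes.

208,666,624 bytes

199 × 1,048,576 = 208,666,624 bytes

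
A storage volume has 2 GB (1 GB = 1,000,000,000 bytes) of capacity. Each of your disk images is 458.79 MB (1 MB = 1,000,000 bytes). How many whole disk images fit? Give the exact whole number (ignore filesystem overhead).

4

Capacity: 2 GB = 2,000,000,000 bytes
Per item: 458.79 MB = 458,790,000 bytes
⌊2,000,000,000 / 458,790,000⌋ = 4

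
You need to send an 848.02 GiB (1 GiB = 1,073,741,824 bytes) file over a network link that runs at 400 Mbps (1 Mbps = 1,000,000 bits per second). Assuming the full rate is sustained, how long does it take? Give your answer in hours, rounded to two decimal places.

848.02 GiB = 910,554,541,588.48 bytes = 7,284,436,332,707.84 bits
400 Mbps = 400,000,000 bits/s
time = 7,284,436,332,707.84 / 400,000,000 = 18,211.0908 s
18,211.0908 s / 3600 = 5.06 hours

5.06 hours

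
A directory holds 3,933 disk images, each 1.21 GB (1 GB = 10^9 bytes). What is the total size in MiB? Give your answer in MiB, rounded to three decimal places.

Total = 3,933 × 1.21 GB = 4758.93 GB
= 4758.93 × 1,000,000,000 bytes = 4,758,930,000,000 bytes
1 MiB = 1,048,576 bytes
4,758,930,000,000 / 1,048,576 = 4,538,469.315 MiB

4,538,469.315 MiB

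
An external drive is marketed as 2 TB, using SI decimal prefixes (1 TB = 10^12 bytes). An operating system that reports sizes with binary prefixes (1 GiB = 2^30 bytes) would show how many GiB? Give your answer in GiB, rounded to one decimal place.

1,862.6 GiB

2 TB × 1,000,000,000,000 bytes/TB = 2,000,000,000,000 bytes
1 GiB = 2^30 bytes = 1,073,741,824 bytes
2,000,000,000,000 / 1,073,741,824 = 1,862.6 GiB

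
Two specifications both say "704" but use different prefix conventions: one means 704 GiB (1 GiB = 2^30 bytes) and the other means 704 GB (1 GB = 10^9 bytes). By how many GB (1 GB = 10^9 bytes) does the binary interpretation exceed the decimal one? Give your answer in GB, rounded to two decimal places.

704 GiB = 704 × 1,073,741,824 = 755,914,244,096 bytes
704 GB = 704 × 1,000,000,000 = 704,000,000,000 bytes
difference = 51,914,244,096 bytes
51,914,244,096 / 1,000,000,000 = 51.91 GB

51.91 GB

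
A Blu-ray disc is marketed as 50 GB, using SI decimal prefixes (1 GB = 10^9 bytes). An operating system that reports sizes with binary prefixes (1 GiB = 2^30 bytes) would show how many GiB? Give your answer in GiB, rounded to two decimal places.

50 GB × 1,000,000,000 bytes/GB = 50,000,000,000 bytes
1 GiB = 2^30 bytes = 1,073,741,824 bytes
50,000,000,000 / 1,073,741,824 = 46.57 GiB

46.57 GiB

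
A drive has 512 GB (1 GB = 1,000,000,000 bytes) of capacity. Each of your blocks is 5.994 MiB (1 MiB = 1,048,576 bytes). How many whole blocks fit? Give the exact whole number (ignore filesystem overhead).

Capacity: 512 GB = 512,000,000,000 bytes
Per item: 5.994 MiB = 6,285,164.544 bytes
⌊512,000,000,000 / 6,285,164.544⌋ = 81,461

81,461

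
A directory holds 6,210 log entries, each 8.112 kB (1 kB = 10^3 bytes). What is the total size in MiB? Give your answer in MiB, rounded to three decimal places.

48.042 MiB

Total = 6,210 × 8.112 kB = 50375.52 kB
= 50375.52 × 1,000 bytes = 50,375,520 bytes
1 MiB = 1,048,576 bytes
50,375,520 / 1,048,576 = 48.042 MiB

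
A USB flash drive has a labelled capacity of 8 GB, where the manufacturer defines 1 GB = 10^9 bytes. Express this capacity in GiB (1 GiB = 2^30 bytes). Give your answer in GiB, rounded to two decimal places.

8 GB = 8 × 10^9 bytes = 8,000,000,000 bytes
1 GiB = 2^30 bytes = 1,073,741,824 bytes
8,000,000,000 / 1,073,741,824 = 7.45 GiB

7.45 GiB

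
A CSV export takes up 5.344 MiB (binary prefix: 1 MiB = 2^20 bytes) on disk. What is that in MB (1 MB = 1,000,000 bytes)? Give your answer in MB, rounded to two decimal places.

5.60 MB

5.344 MiB × 1,048,576 bytes/MiB = 5,603,590.144 bytes
1 MB = 10^6 bytes = 1,000,000 bytes
5,603,590.144 / 1,000,000 = 5.60 MB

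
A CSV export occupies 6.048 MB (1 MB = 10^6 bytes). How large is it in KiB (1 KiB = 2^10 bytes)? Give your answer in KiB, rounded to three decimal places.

6.048 MB = 6.048 × 10^6 bytes = 6,048,000 bytes
1 KiB = 2^10 bytes = 1,024 bytes
6,048,000 / 1,024 = 5,906.250 KiB

5,906.250 KiB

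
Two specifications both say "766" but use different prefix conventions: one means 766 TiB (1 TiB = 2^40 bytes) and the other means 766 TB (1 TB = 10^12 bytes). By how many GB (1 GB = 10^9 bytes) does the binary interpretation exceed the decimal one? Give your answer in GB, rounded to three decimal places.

76,225.907 GB

766 TiB = 766 × 1,099,511,627,776 = 842,225,906,876,416 bytes
766 TB = 766 × 1,000,000,000,000 = 766,000,000,000,000 bytes
difference = 76,225,906,876,416 bytes
76,225,906,876,416 / 1,000,000,000 = 76,225.907 GB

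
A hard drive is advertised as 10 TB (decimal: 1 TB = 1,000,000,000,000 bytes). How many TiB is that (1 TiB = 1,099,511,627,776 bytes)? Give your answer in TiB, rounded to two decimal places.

9.09 TiB

10 TB = 10 × 10^12 bytes = 10,000,000,000,000 bytes
1 TiB = 2^40 bytes = 1,099,511,627,776 bytes
10,000,000,000,000 / 1,099,511,627,776 = 9.09 TiB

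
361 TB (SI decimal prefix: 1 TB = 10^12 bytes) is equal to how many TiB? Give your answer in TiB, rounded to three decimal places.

328.328 TiB

361 TB = 361 × 10^12 bytes = 361,000,000,000,000 bytes
1 TiB = 1,099,511,627,776 bytes
361,000,000,000,000 / 1,099,511,627,776 = 328.328 TiB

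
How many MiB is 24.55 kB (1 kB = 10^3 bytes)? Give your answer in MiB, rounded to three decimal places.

0.023 MiB

24.55 kB = 24.55 × 10^3 bytes = 24,550 bytes
1 MiB = 1,048,576 bytes
24,550 / 1,048,576 = 0.023 MiB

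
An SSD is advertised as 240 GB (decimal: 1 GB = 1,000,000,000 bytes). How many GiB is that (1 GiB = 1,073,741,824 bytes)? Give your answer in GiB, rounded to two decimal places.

240 GB × 1,000,000,000 bytes/GB = 240,000,000,000 bytes
1 GiB = 2^30 bytes = 1,073,741,824 bytes
240,000,000,000 / 1,073,741,824 = 223.52 GiB

223.52 GiB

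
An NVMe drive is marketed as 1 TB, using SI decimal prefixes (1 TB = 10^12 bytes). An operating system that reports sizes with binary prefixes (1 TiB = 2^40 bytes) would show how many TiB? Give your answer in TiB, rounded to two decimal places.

1 TB = 1 × 10^12 bytes = 1,000,000,000,000 bytes
1 TiB = 1,099,511,627,776 bytes
1,000,000,000,000 / 1,099,511,627,776 = 0.91 TiB

0.91 TiB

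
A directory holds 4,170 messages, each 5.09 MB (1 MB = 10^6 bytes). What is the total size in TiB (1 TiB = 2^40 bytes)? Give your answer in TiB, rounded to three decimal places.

Total = 4,170 × 5.09 MB = 21225.3 MB
= 21225.3 × 1,000,000 bytes = 21,225,300,000 bytes
1 TiB = 1,099,511,627,776 bytes
21,225,300,000 / 1,099,511,627,776 = 0.019 TiB

0.019 TiB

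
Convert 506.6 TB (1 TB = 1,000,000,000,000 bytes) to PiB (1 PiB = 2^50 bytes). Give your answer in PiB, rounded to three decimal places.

506.6 TB = 506.6 × 10^12 bytes = 506,600,000,000,000 bytes
1 PiB = 1,125,899,906,842,624 bytes
506,600,000,000,000 / 1,125,899,906,842,624 = 0.450 PiB

0.450 PiB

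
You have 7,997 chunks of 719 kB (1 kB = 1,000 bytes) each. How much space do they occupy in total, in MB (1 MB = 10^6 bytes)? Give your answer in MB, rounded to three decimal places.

5,749.843 MB

Total = 7,997 × 719 kB = 5,749,843 kB
= 5,749,843 × 1,000 bytes = 5,749,843,000 bytes
1 MB = 1,000,000 bytes
5,749,843,000 / 1,000,000 = 5,749.843 MB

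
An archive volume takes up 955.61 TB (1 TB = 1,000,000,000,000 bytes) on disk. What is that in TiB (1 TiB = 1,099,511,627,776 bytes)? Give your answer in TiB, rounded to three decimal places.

869.122 TiB

955.61 TB × 1,000,000,000,000 bytes/TB = 955,610,000,000,000 bytes
1 TiB = 1,099,511,627,776 bytes
955,610,000,000,000 / 1,099,511,627,776 = 869.122 TiB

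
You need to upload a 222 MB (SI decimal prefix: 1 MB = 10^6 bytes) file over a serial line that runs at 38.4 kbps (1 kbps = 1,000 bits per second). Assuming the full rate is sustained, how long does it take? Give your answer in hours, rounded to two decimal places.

222 MB = 222,000,000 bytes = 1,776,000,000 bits
38.4 kbps = 38,400 bits/s
time = 1,776,000,000 / 38,400 = 46,250.0000 s
46,250.0000 s / 3600 = 12.85 hours

12.85 hours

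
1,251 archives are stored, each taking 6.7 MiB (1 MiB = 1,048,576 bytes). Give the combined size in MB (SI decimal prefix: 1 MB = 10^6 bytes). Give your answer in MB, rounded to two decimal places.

8,788.85 MB

Total = 1,251 × 6.7 MiB = 8381.7 MiB
= 8381.7 × 1,048,576 bytes = 8,788,849,459.2 bytes
1 MB = 1,000,000 bytes
8,788,849,459.2 / 1,000,000 = 8,788.85 MB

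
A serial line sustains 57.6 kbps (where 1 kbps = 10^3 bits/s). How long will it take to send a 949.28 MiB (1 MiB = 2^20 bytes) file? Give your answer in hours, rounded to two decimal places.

38.40 hours

949.28 MiB = 995,392,225.28 bytes = 7,963,137,802.24 bits
57.6 kbps = 57,600 bits/s
time = 7,963,137,802.24 / 57,600 = 138,248.9202 s
138,248.9202 s / 3600 = 38.40 hours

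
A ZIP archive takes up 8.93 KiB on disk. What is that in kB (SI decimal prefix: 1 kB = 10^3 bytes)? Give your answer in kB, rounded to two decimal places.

8.93 KiB = 8.93 × 2^10 bytes = 9,144.32 bytes
1 kB = 1,000 bytes
9,144.32 / 1,000 = 9.14 kB

9.14 kB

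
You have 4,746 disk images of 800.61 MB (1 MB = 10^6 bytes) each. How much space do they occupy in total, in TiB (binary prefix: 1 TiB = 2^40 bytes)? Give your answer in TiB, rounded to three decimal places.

Total = 4,746 × 800.61 MB = 3799695.06 MB
= 3799695.06 × 1,000,000 bytes = 3,799,695,060,000 bytes
1 TiB = 1,099,511,627,776 bytes
3,799,695,060,000 / 1,099,511,627,776 = 3.456 TiB

3.456 TiB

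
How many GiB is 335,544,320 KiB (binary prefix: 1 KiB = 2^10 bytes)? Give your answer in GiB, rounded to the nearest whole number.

320 GiB

335,544,320 KiB = 335,544,320 × 2^10 bytes = 343,597,383,680 bytes
1 GiB = 1,073,741,824 bytes
343,597,383,680 / 1,073,741,824 = 320 GiB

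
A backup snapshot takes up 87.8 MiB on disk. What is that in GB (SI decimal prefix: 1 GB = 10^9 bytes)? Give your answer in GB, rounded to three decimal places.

87.8 MiB = 87.8 × 2^20 bytes = 92,064,972.8 bytes
1 GB = 10^9 bytes = 1,000,000,000 bytes
92,064,972.8 / 1,000,000,000 = 0.092 GB

0.092 GB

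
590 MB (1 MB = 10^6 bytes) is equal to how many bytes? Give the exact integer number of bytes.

590 × 1,000,000 = 590,000,000 bytes

590,000,000 bytes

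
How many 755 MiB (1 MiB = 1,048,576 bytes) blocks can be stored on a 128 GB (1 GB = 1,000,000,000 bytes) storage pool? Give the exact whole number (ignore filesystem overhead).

161

Capacity: 128 GB = 128,000,000,000 bytes
Per item: 755 MiB = 791,674,880 bytes
⌊128,000,000,000 / 791,674,880⌋ = 161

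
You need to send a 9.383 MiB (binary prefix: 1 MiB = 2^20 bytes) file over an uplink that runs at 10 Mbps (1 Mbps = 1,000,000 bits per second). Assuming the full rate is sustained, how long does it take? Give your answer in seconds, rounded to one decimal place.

9.383 MiB = 9,838,788.608 bytes = 78,710,308.864 bits
10 Mbps = 10,000,000 bits/s
time = 78,710,308.864 / 10,000,000 = 7.9 s

7.9 seconds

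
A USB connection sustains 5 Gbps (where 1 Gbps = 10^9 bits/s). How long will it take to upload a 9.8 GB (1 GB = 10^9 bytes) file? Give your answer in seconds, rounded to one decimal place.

9.8 GB = 9,800,000,000 bytes = 78,400,000,000 bits
5 Gbps = 5,000,000,000 bits/s
time = 78,400,000,000 / 5,000,000,000 = 15.7 s

15.7 seconds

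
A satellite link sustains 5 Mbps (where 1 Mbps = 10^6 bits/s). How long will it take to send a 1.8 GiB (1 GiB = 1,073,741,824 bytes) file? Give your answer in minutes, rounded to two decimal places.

51.54 minutes

1.8 GiB = 1,932,735,283.2 bytes = 15,461,882,265.6 bits
5 Mbps = 5,000,000 bits/s
time = 15,461,882,265.6 / 5,000,000 = 3,092.376 s
3,092.376 s / 60 = 51.54 minutes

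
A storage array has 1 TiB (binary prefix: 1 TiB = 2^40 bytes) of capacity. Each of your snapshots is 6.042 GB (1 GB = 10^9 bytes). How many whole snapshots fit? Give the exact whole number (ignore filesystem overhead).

181

Capacity: 1 TiB = 1,099,511,627,776 bytes
Per item: 6.042 GB = 6,042,000,000 bytes
⌊1,099,511,627,776 / 6,042,000,000⌋ = 181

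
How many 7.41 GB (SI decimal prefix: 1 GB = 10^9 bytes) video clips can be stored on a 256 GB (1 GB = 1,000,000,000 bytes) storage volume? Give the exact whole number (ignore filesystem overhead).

34

Capacity: 256 GB = 256,000,000,000 bytes
Per item: 7.41 GB = 7,410,000,000 bytes
⌊256,000,000,000 / 7,410,000,000⌋ = 34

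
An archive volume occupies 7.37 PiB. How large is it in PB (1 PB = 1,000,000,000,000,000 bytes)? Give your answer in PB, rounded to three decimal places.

8.298 PB

7.37 PiB × 1,125,899,906,842,624 bytes/PiB = 8,297,882,313,430,138.88 bytes
1 PB = 1,000,000,000,000,000 bytes
8,297,882,313,430,138.88 / 1,000,000,000,000,000 = 8.298 PB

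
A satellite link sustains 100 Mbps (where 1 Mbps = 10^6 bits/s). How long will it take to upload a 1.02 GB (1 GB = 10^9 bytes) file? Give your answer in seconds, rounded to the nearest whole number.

82 seconds

1.02 GB = 1,020,000,000 bytes = 8,160,000,000 bits
100 Mbps = 100,000,000 bits/s
time = 8,160,000,000 / 100,000,000 = 82 s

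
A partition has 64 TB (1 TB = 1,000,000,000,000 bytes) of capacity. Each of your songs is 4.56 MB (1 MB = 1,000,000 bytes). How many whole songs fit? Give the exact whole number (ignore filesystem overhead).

14,035,087

Capacity: 64 TB = 64,000,000,000,000 bytes
Per item: 4.56 MB = 4,560,000 bytes
⌊64,000,000,000,000 / 4,560,000⌋ = 14,035,087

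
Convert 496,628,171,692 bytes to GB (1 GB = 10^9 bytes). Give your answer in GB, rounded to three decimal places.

496,628,171,692 bytes given.
1 GB = 10^9 bytes = 1,000,000,000 bytes
496,628,171,692 / 1,000,000,000 = 496.628 GB

496.628 GB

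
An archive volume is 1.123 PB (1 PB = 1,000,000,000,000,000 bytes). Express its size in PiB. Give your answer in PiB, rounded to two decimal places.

1.00 PiB

1.123 PB × 1,000,000,000,000,000 bytes/PB = 1,123,000,000,000,000 bytes
1 PiB = 1,125,899,906,842,624 bytes
1,123,000,000,000,000 / 1,125,899,906,842,624 = 1.00 PiB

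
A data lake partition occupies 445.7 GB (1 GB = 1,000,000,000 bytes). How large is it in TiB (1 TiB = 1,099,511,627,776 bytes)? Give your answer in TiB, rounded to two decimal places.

0.41 TiB

445.7 GB = 445.7 × 10^9 bytes = 445,700,000,000 bytes
1 TiB = 1,099,511,627,776 bytes
445,700,000,000 / 1,099,511,627,776 = 0.41 TiB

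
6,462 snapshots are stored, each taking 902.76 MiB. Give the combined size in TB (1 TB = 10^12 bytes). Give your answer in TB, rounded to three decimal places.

Total = 6,462 × 902.76 MiB = 5833635.12 MiB
= 5833635.12 × 1,048,576 bytes = 6,117,009,779,589.12 bytes
1 TB = 1,000,000,000,000 bytes
6,117,009,779,589.12 / 1,000,000,000,000 = 6.117 TB

6.117 TB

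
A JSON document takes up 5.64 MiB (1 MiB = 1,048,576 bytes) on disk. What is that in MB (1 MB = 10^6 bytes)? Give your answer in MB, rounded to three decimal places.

5.64 MiB × 1,048,576 bytes/MiB = 5,913,968.64 bytes
1 MB = 1,000,000 bytes
5,913,968.64 / 1,000,000 = 5.914 MB

5.914 MB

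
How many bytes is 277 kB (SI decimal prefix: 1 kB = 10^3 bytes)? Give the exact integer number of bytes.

277 × 1,000 = 277,000 bytes  (1 kB = 10^3 bytes)

277,000 bytes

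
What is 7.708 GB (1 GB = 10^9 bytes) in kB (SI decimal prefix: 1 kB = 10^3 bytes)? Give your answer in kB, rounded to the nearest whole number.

7.708 GB × 1,000,000,000 bytes/GB = 7,708,000,000 bytes
1 kB = 10^3 bytes = 1,000 bytes
7,708,000,000 / 1,000 = 7,708,000 kB

7,708,000 kB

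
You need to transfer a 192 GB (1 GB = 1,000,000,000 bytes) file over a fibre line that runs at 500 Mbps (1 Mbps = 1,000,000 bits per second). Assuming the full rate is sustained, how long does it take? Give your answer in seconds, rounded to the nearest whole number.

3,072 seconds

192 GB = 192,000,000,000 bytes = 1,536,000,000,000 bits
500 Mbps = 500,000,000 bits/s
time = 1,536,000,000,000 / 500,000,000 = 3,072 s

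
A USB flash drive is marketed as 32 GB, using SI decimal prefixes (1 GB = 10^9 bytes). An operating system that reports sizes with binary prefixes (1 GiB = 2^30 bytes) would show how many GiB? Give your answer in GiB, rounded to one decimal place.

32 GB = 32 × 10^9 bytes = 32,000,000,000 bytes
1 GiB = 2^30 bytes = 1,073,741,824 bytes
32,000,000,000 / 1,073,741,824 = 29.8 GiB

29.8 GiB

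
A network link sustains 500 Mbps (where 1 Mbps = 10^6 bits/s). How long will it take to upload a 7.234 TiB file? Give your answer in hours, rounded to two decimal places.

7.234 TiB = 7,953,867,115,331.584 bytes = 63,630,936,922,652.672 bits
500 Mbps = 500,000,000 bits/s
time = 63,630,936,922,652.672 / 500,000,000 = 127,261.8738 s
127,261.8738 s / 3600 = 35.35 hours

35.35 hours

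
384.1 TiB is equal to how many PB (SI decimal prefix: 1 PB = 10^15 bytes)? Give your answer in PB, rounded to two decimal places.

0.42 PB

384.1 TiB = 384.1 × 2^40 bytes = 422,322,416,228,761.6 bytes
1 PB = 1,000,000,000,000,000 bytes
422,322,416,228,761.6 / 1,000,000,000,000,000 = 0.42 PB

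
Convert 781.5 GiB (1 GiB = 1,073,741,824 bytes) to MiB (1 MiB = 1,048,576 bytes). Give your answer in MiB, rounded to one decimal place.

800,256.0 MiB

781.5 GiB × 1,073,741,824 bytes/GiB = 839,129,235,456 bytes
1 MiB = 2^20 bytes = 1,048,576 bytes
839,129,235,456 / 1,048,576 = 800,256.0 MiB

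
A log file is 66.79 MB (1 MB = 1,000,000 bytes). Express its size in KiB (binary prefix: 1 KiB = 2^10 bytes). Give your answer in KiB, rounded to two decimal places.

66.79 MB × 1,000,000 bytes/MB = 66,790,000 bytes
1 KiB = 1,024 bytes
66,790,000 / 1,024 = 65,224.61 KiB

65,224.61 KiB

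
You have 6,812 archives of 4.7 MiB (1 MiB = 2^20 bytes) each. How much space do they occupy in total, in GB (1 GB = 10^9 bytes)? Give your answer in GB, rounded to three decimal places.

33.572 GB

Total = 6,812 × 4.7 MiB = 32016.4 MiB
= 32016.4 × 1,048,576 bytes = 33,571,628,646.4 bytes
1 GB = 1,000,000,000 bytes
33,571,628,646.4 / 1,000,000,000 = 33.572 GB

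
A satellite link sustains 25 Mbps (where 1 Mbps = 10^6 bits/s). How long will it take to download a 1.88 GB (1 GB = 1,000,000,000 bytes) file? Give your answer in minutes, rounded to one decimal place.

10.0 minutes

1.88 GB = 1,880,000,000 bytes = 15,040,000,000 bits
25 Mbps = 25,000,000 bits/s
time = 15,040,000,000 / 25,000,000 = 601.60 s
601.60 s / 60 = 10.0 minutes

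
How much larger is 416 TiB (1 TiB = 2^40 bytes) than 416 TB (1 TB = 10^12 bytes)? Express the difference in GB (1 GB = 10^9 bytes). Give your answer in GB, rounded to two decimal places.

416 TiB = 416 × 1,099,511,627,776 = 457,396,837,154,816 bytes
416 TB = 416 × 1,000,000,000,000 = 416,000,000,000,000 bytes
difference = 41,396,837,154,816 bytes
41,396,837,154,816 / 1,000,000,000 = 41,396.84 GB

41,396.84 GB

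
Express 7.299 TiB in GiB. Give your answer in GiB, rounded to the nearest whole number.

7,474 GiB

7.299 TiB × 1,099,511,627,776 bytes/TiB = 8,025,335,371,137.024 bytes
1 GiB = 2^30 bytes = 1,073,741,824 bytes
8,025,335,371,137.024 / 1,073,741,824 = 7,474 GiB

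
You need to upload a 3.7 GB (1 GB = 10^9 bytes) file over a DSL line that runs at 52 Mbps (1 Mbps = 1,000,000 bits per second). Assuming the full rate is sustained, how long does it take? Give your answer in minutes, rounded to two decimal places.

3.7 GB = 3,700,000,000 bytes = 29,600,000,000 bits
52 Mbps = 52,000,000 bits/s
time = 29,600,000,000 / 52,000,000 = 569.231 s
569.231 s / 60 = 9.49 minutes

9.49 minutes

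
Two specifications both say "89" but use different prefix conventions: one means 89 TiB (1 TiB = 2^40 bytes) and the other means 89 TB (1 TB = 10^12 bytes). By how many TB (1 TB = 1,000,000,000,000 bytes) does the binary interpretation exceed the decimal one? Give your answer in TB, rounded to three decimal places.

8.857 TB

89 TiB = 89 × 1,099,511,627,776 = 97,856,534,872,064 bytes
89 TB = 89 × 1,000,000,000,000 = 89,000,000,000,000 bytes
difference = 8,856,534,872,064 bytes
8,856,534,872,064 / 1,000,000,000,000 = 8.857 TB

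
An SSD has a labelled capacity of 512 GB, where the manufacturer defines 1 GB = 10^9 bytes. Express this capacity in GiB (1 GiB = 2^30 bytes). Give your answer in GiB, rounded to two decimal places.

476.84 GiB

512 GB = 512 × 10^9 bytes = 512,000,000,000 bytes
1 GiB = 2^30 bytes = 1,073,741,824 bytes
512,000,000,000 / 1,073,741,824 = 476.84 GiB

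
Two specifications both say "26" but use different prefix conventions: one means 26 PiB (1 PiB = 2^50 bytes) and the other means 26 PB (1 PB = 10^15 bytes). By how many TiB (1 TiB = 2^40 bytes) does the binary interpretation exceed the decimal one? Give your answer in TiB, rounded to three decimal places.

2,977.138 TiB

26 PiB = 26 × 1,125,899,906,842,624 = 29,273,397,577,908,224 bytes
26 PB = 26 × 1,000,000,000,000,000 = 26,000,000,000,000,000 bytes
difference = 3,273,397,577,908,224 bytes
3,273,397,577,908,224 / 1,099,511,627,776 = 2,977.138 TiB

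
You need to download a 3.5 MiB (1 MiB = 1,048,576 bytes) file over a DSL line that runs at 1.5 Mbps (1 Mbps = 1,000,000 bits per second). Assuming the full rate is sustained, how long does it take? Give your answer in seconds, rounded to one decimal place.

19.6 seconds

3.5 MiB = 3,670,016 bytes = 29,360,128 bits
1.5 Mbps = 1,500,000 bits/s
time = 29,360,128 / 1,500,000 = 19.6 s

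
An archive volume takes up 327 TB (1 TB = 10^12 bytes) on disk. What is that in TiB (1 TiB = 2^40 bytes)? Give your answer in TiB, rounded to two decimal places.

327 TB = 327 × 10^12 bytes = 327,000,000,000,000 bytes
1 TiB = 2^40 bytes = 1,099,511,627,776 bytes
327,000,000,000,000 / 1,099,511,627,776 = 297.40 TiB

297.40 TiB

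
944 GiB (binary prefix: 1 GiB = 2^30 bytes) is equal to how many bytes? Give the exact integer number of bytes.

1,013,612,281,856 bytes

944 × 1,073,741,824 = 1,013,612,281,856 bytes  (1 GiB = 2^30 bytes)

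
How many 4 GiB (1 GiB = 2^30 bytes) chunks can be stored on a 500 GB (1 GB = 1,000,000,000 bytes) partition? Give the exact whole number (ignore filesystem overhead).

116

Capacity: 500 GB = 500,000,000,000 bytes
Per item: 4 GiB = 4,294,967,296 bytes
⌊500,000,000,000 / 4,294,967,296⌋ = 116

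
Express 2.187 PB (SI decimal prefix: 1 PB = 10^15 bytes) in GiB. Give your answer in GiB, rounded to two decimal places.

2.187 PB = 2.187 × 10^15 bytes = 2,187,000,000,000,000 bytes
1 GiB = 2^30 bytes = 1,073,741,824 bytes
2,187,000,000,000,000 / 1,073,741,824 = 2,036,802.47 GiB

2,036,802.47 GiB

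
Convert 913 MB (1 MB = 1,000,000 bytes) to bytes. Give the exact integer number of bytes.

913 × 1,000,000 = 913,000,000 bytes  (1 MB = 10^6 bytes)

913,000,000 bytes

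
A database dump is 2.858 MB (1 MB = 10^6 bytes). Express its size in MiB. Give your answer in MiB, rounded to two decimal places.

2.73 MiB

2.858 MB × 1,000,000 bytes/MB = 2,858,000 bytes
1 MiB = 2^20 bytes = 1,048,576 bytes
2,858,000 / 1,048,576 = 2.73 MiB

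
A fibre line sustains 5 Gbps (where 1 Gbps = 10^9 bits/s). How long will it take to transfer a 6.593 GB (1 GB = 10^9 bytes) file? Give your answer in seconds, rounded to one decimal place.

6.593 GB = 6,593,000,000 bytes = 52,744,000,000 bits
5 Gbps = 5,000,000,000 bits/s
time = 52,744,000,000 / 5,000,000,000 = 10.5 s

10.5 seconds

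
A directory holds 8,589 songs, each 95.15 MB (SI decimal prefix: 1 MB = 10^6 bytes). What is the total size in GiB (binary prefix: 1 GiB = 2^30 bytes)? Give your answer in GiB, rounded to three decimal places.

Total = 8,589 × 95.15 MB = 817243.35 MB
= 817243.35 × 1,000,000 bytes = 817,243,350,000 bytes
1 GiB = 1,073,741,824 bytes
817,243,350,000 / 1,073,741,824 = 761.117 GiB

761.117 GiB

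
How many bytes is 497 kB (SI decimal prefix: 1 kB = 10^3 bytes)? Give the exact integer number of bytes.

497 × 1,000 = 497,000 bytes  (1 kB = 10^3 bytes)

497,000 bytes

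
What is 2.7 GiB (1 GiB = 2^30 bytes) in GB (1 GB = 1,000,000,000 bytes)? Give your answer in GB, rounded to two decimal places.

2.90 GB

2.7 GiB × 1,073,741,824 bytes/GiB = 2,899,102,924.8 bytes
1 GB = 1,000,000,000 bytes
2,899,102,924.8 / 1,000,000,000 = 2.90 GB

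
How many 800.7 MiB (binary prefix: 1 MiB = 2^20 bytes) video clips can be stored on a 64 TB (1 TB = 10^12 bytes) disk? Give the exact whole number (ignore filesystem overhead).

76,227

Capacity: 64 TB = 64,000,000,000,000 bytes
Per item: 800.7 MiB = 839,594,803.2 bytes
⌊64,000,000,000,000 / 839,594,803.2⌋ = 76,227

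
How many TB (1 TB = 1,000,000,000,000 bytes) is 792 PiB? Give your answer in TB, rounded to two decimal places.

891,712.73 TB

792 PiB × 1,125,899,906,842,624 bytes/PiB = 891,712,726,219,358,208 bytes
1 TB = 10^12 bytes = 1,000,000,000,000 bytes
891,712,726,219,358,208 / 1,000,000,000,000 = 891,712.73 TB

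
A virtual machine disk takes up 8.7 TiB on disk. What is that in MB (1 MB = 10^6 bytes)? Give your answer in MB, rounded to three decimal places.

9,565,751.162 MB

8.7 TiB × 1,099,511,627,776 bytes/TiB = 9,565,751,161,651.2 bytes
1 MB = 1,000,000 bytes
9,565,751,161,651.2 / 1,000,000 = 9,565,751.162 MB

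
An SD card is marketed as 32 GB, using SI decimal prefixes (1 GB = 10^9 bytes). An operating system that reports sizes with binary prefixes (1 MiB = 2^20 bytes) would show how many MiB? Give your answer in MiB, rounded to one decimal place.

30,517.6 MiB

32 GB = 32 × 10^9 bytes = 32,000,000,000 bytes
1 MiB = 1,048,576 bytes
32,000,000,000 / 1,048,576 = 30,517.6 MiB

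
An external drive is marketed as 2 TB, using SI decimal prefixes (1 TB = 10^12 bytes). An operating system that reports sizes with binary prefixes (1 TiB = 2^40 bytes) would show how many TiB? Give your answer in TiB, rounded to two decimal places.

1.82 TiB

2 TB × 1,000,000,000,000 bytes/TB = 2,000,000,000,000 bytes
1 TiB = 1,099,511,627,776 bytes
2,000,000,000,000 / 1,099,511,627,776 = 1.82 TiB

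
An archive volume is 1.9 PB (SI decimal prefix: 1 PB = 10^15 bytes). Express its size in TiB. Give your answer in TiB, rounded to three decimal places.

1.9 PB = 1.9 × 10^15 bytes = 1,900,000,000,000,000 bytes
1 TiB = 2^40 bytes = 1,099,511,627,776 bytes
1,900,000,000,000,000 / 1,099,511,627,776 = 1,728.040 TiB

1,728.040 TiB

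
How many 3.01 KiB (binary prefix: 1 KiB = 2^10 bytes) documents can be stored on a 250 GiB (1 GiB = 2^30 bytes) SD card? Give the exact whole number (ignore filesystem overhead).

Capacity: 250 GiB = 268,435,456,000 bytes
Per item: 3.01 KiB = 3,082.24 bytes
⌊268,435,456,000 / 3,082.24⌋ = 87,091,029

87,091,029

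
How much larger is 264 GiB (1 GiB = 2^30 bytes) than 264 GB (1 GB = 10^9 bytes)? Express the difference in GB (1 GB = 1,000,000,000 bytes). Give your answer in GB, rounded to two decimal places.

19.47 GB

264 GiB = 264 × 1,073,741,824 = 283,467,841,536 bytes
264 GB = 264 × 1,000,000,000 = 264,000,000,000 bytes
difference = 19,467,841,536 bytes
19,467,841,536 / 1,000,000,000 = 19.47 GB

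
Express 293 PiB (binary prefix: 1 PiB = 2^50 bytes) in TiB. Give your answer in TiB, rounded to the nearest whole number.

293 PiB × 1,125,899,906,842,624 bytes/PiB = 329,888,672,704,888,832 bytes
1 TiB = 1,099,511,627,776 bytes
329,888,672,704,888,832 / 1,099,511,627,776 = 300,032 TiB

300,032 TiB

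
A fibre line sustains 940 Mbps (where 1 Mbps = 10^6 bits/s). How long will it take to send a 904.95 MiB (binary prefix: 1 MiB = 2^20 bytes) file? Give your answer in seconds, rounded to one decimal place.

904.95 MiB = 948,908,851.2 bytes = 7,591,270,809.6 bits
940 Mbps = 940,000,000 bits/s
time = 7,591,270,809.6 / 940,000,000 = 8.1 s

8.1 seconds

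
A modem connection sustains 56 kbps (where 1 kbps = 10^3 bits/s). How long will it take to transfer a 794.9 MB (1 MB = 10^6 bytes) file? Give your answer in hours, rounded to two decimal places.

794.9 MB = 794,900,000 bytes = 6,359,200,000 bits
56 kbps = 56,000 bits/s
time = 6,359,200,000 / 56,000 = 113,557.1429 s
113,557.1429 s / 3600 = 31.54 hours

31.54 hours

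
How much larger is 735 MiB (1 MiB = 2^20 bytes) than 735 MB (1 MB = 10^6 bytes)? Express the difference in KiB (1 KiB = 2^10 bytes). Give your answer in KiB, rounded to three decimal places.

34,866.563 KiB

735 MiB = 735 × 1,048,576 = 770,703,360 bytes
735 MB = 735 × 1,000,000 = 735,000,000 bytes
difference = 35,703,360 bytes
35,703,360 / 1,024 = 34,866.563 KiB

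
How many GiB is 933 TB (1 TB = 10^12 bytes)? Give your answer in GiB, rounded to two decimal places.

933 TB = 933 × 10^12 bytes = 933,000,000,000,000 bytes
1 GiB = 1,073,741,824 bytes
933,000,000,000,000 / 1,073,741,824 = 868,923.96 GiB

868,923.96 GiB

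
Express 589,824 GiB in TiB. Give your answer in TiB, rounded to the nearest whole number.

576 TiB

589,824 GiB × 1,073,741,824 bytes/GiB = 633,318,697,598,976 bytes
1 TiB = 2^40 bytes = 1,099,511,627,776 bytes
633,318,697,598,976 / 1,099,511,627,776 = 576 TiB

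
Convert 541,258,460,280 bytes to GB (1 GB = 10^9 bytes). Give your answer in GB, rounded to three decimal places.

541,258,460,280 bytes given.
1 GB = 1,000,000,000 bytes
541,258,460,280 / 1,000,000,000 = 541.258 GB

541.258 GB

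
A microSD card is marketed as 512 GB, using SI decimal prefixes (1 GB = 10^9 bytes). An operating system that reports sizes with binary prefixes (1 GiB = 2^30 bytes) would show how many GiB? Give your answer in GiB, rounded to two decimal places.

476.84 GiB

512 GB = 512 × 10^9 bytes = 512,000,000,000 bytes
1 GiB = 1,073,741,824 bytes
512,000,000,000 / 1,073,741,824 = 476.84 GiB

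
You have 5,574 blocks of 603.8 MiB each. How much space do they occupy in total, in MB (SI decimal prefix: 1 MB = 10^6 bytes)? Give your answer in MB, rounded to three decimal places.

Total = 5,574 × 603.8 MiB = 3365581.2 MiB
= 3365581.2 × 1,048,576 bytes = 3,529,067,672,371.2 bytes
1 MB = 1,000,000 bytes
3,529,067,672,371.2 / 1,000,000 = 3,529,067.672 MB

3,529,067.672 MB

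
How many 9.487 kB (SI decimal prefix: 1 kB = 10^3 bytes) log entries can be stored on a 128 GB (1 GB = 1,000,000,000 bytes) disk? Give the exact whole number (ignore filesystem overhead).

13,492,147

Capacity: 128 GB = 128,000,000,000 bytes
Per item: 9.487 kB = 9,487 bytes
⌊128,000,000,000 / 9,487⌋ = 13,492,147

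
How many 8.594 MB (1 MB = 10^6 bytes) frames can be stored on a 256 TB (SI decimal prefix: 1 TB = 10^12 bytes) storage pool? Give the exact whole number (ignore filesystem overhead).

29,788,224

Capacity: 256 TB = 256,000,000,000,000 bytes
Per item: 8.594 MB = 8,594,000 bytes
⌊256,000,000,000,000 / 8,594,000⌋ = 29,788,224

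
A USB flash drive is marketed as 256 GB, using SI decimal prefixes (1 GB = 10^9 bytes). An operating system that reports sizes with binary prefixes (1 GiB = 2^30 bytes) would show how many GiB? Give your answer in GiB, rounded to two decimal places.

256 GB × 1,000,000,000 bytes/GB = 256,000,000,000 bytes
1 GiB = 2^30 bytes = 1,073,741,824 bytes
256,000,000,000 / 1,073,741,824 = 238.42 GiB

238.42 GiB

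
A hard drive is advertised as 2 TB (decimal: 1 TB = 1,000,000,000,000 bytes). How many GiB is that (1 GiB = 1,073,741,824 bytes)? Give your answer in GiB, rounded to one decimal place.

2 TB × 1,000,000,000,000 bytes/TB = 2,000,000,000,000 bytes
1 GiB = 1,073,741,824 bytes
2,000,000,000,000 / 1,073,741,824 = 1,862.6 GiB

1,862.6 GiB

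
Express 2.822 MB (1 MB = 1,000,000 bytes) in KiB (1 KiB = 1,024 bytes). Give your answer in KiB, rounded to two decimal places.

2,755.86 KiB

2.822 MB × 1,000,000 bytes/MB = 2,822,000 bytes
1 KiB = 1,024 bytes
2,822,000 / 1,024 = 2,755.86 KiB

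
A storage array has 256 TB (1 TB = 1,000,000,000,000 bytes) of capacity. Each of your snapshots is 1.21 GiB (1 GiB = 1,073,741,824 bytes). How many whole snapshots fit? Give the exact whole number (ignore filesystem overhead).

Capacity: 256 TB = 256,000,000,000,000 bytes
Per item: 1.21 GiB = 1,299,227,607.04 bytes
⌊256,000,000,000,000 / 1,299,227,607.04⌋ = 197,040

197,040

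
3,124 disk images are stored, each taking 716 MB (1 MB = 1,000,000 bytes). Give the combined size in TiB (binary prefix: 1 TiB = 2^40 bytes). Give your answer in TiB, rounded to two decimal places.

2.03 TiB

Total = 3,124 × 716 MB = 2,236,784 MB
= 2,236,784 × 1,000,000 bytes = 2,236,784,000,000 bytes
1 TiB = 1,099,511,627,776 bytes
2,236,784,000,000 / 1,099,511,627,776 = 2.03 TiB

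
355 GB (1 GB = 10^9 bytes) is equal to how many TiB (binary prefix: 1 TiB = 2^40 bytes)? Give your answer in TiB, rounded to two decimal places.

355 GB = 355 × 10^9 bytes = 355,000,000,000 bytes
1 TiB = 1,099,511,627,776 bytes
355,000,000,000 / 1,099,511,627,776 = 0.32 TiB

0.32 TiB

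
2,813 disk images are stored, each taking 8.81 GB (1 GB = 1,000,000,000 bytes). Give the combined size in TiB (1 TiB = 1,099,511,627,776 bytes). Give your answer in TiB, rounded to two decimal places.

Total = 2,813 × 8.81 GB = 24782.53 GB
= 24782.53 × 1,000,000,000 bytes = 24,782,530,000,000 bytes
1 TiB = 1,099,511,627,776 bytes
24,782,530,000,000 / 1,099,511,627,776 = 22.54 TiB

22.54 TiB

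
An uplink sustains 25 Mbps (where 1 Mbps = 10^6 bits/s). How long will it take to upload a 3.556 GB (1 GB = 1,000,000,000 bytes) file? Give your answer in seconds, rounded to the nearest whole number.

1,138 seconds

3.556 GB = 3,556,000,000 bytes = 28,448,000,000 bits
25 Mbps = 25,000,000 bits/s
time = 28,448,000,000 / 25,000,000 = 1,138 s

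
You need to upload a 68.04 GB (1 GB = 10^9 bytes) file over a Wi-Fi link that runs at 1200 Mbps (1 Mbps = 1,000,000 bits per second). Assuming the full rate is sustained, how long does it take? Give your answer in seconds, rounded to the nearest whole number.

68.04 GB = 68,040,000,000 bytes = 544,320,000,000 bits
1200 Mbps = 1,200,000,000 bits/s
time = 544,320,000,000 / 1,200,000,000 = 454 s

454 seconds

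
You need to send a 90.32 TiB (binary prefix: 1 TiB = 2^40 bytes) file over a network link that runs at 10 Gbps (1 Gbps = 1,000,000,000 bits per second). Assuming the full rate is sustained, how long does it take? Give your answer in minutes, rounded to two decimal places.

1,324.11 minutes

90.32 TiB = 99,307,890,220,728.32 bytes = 794,463,121,765,826.56 bits
10 Gbps = 10,000,000,000 bits/s
time = 794,463,121,765,826.56 / 10,000,000,000 = 79,446.312 s
79,446.312 s / 60 = 1,324.11 minutes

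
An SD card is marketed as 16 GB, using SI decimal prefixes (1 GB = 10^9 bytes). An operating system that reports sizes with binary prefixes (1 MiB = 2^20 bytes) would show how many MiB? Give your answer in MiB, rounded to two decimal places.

16 GB × 1,000,000,000 bytes/GB = 16,000,000,000 bytes
1 MiB = 2^20 bytes = 1,048,576 bytes
16,000,000,000 / 1,048,576 = 15,258.79 MiB

15,258.79 MiB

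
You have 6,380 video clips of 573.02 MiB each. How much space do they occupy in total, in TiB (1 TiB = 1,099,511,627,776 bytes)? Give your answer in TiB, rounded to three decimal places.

3.487 TiB

Total = 6,380 × 573.02 MiB = 3655867.6 MiB
= 3655867.6 × 1,048,576 bytes = 3,833,455,024,537.6 bytes
1 TiB = 1,099,511,627,776 bytes
3,833,455,024,537.6 / 1,099,511,627,776 = 3.487 TiB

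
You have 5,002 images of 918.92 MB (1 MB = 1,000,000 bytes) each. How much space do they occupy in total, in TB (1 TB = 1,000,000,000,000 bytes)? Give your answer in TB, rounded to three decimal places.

4.596 TB

Total = 5,002 × 918.92 MB = 4596437.84 MB
= 4596437.84 × 1,000,000 bytes = 4,596,437,840,000 bytes
1 TB = 1,000,000,000,000 bytes
4,596,437,840,000 / 1,000,000,000,000 = 4.596 TB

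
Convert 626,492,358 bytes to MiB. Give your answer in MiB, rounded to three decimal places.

626,492,358 bytes given.
1 MiB = 2^20 bytes = 1,048,576 bytes
626,492,358 / 1,048,576 = 597.470 MiB

597.470 MiB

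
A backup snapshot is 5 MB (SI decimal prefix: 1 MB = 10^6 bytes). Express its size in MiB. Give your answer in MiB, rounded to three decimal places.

5 MB = 5 × 10^6 bytes = 5,000,000 bytes
1 MiB = 2^20 bytes = 1,048,576 bytes
5,000,000 / 1,048,576 = 4.768 MiB

4.768 MiB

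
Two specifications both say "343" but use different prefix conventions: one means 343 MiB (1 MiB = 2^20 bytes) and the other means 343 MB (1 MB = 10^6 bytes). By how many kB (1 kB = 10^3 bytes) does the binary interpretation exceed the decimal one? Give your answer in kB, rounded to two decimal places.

343 MiB = 343 × 1,048,576 = 359,661,568 bytes
343 MB = 343 × 1,000,000 = 343,000,000 bytes
difference = 16,661,568 bytes
16,661,568 / 1,000 = 16,661.57 kB

16,661.57 kB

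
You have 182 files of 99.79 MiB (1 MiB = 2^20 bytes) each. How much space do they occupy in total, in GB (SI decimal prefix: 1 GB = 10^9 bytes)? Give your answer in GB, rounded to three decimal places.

Total = 182 × 99.79 MiB = 18161.78 MiB
= 18161.78 × 1,048,576 bytes = 19,044,006,625.28 bytes
1 GB = 1,000,000,000 bytes
19,044,006,625.28 / 1,000,000,000 = 19.044 GB

19.044 GB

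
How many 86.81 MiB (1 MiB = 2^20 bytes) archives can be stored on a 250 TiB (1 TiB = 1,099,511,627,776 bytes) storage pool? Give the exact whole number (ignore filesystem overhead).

3,019,744

Capacity: 250 TiB = 274,877,906,944,000 bytes
Per item: 86.81 MiB = 91,026,882.56 bytes
⌊274,877,906,944,000 / 91,026,882.56⌋ = 3,019,744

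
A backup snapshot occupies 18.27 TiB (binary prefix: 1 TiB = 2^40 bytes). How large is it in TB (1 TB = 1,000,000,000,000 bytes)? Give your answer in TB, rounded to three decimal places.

20.088 TB

18.27 TiB = 18.27 × 2^40 bytes = 20,088,077,439,467.52 bytes
1 TB = 10^12 bytes = 1,000,000,000,000 bytes
20,088,077,439,467.52 / 1,000,000,000,000 = 20.088 TB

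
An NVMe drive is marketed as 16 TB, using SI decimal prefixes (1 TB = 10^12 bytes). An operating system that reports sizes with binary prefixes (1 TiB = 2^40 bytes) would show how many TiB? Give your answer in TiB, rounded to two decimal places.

16 TB × 1,000,000,000,000 bytes/TB = 16,000,000,000,000 bytes
1 TiB = 2^40 bytes = 1,099,511,627,776 bytes
16,000,000,000,000 / 1,099,511,627,776 = 14.55 TiB

14.55 TiB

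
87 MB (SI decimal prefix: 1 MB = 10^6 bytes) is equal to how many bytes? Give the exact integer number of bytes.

87,000,000 bytes

87 × 1,000,000 = 87,000,000 bytes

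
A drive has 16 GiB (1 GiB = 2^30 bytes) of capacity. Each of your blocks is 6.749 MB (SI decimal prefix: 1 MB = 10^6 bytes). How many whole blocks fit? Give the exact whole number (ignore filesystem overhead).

2,545

Capacity: 16 GiB = 17,179,869,184 bytes
Per item: 6.749 MB = 6,749,000 bytes
⌊17,179,869,184 / 6,749,000⌋ = 2,545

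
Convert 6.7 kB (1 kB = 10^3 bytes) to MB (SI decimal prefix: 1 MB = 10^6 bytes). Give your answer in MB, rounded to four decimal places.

0.0067 MB

6.7 kB = 6.7 × 10^3 bytes = 6,700 bytes
1 MB = 10^6 bytes = 1,000,000 bytes
6,700 / 1,000,000 = 0.0067 MB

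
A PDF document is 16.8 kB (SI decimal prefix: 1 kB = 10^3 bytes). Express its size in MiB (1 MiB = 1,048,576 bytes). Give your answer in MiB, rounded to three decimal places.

16.8 kB = 16.8 × 10^3 bytes = 16,800 bytes
1 MiB = 2^20 bytes = 1,048,576 bytes
16,800 / 1,048,576 = 0.016 MiB

0.016 MiB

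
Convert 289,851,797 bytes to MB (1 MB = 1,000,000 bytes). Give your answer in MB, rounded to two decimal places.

289.85 MB

289,851,797 bytes given.
1 MB = 10^6 bytes = 1,000,000 bytes
289,851,797 / 1,000,000 = 289.85 MB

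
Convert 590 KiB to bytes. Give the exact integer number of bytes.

604,160 bytes

590 × 1,024 = 604,160 bytes  (1 KiB = 2^10 bytes)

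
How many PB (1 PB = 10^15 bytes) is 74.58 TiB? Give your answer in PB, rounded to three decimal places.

74.58 TiB = 74.58 × 2^40 bytes = 82,001,577,199,534.08 bytes
1 PB = 1,000,000,000,000,000 bytes
82,001,577,199,534.08 / 1,000,000,000,000,000 = 0.082 PB

0.082 PB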